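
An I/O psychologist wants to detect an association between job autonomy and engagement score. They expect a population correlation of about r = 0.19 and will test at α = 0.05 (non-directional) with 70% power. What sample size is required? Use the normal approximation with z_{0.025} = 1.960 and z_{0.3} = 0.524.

n = 170

Fisher's z: C = ½·ln((1+r)/(1−r)) = ½·ln(1.4691) = 0.1923.
n = ((z_{α/2} + z_β)/C)² + 3.
(1.960 + 0.524) / 0.1923 = 2.484 / 0.1923 = 12.917.
n = 12.917² + 3 = 166.86 + 3 = 169.9.
Round up.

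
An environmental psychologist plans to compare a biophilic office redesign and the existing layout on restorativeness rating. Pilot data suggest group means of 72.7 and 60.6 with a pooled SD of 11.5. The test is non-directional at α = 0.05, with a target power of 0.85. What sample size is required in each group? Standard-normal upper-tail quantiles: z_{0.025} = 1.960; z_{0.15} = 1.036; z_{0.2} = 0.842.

Cohen's d = |M₁ − M₂| / SD_pooled = |72.7 − 60.6| / 11.5 = 12.1 / 11.5 = 1.052.
For two independent groups with equal n: n = 2·((z_{α/2} + z_β) / d)².
z_{α/2} + z_β = 1.960 + 1.036 = 2.996.
n = 2 × (2.996 / 1.052)² = 2 × 2.848² = 2 × 8.11 = 16.2.
Round up to the next whole participant.

n = 17 per group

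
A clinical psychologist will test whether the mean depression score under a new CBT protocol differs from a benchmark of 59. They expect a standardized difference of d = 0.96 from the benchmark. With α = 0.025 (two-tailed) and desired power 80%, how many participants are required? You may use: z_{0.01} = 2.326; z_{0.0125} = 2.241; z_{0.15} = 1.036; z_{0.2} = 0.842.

For a one-sample test: n = ((z_{α/2} + z_β) / d)².
z_{α/2} + z_β = 2.241 + 0.842 = 3.083.
n = (3.083 / 0.96)² = 3.211² = 10.31.
Round up.

n = 11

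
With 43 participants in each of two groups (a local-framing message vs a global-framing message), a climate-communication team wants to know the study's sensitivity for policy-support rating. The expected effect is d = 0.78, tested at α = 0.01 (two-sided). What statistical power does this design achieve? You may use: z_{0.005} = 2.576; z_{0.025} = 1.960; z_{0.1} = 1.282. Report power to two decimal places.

For two equal groups, power = Φ(d·√(n/2) − z_{α/2}).
d·√(n/2) = 0.78 × √(43/2) = 0.78 × 4.637 = 3.617.
z_β = 3.617 − 2.576 = 1.041.
Power = Φ(1.041) = 0.851.

power ≈ 0.85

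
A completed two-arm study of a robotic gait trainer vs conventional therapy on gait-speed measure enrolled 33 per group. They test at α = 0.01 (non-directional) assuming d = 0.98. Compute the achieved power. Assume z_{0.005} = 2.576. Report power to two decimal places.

power ≈ 0.92

For two equal groups, power = Φ(d·√(n/2) − z_{α/2}).
d·√(n/2) = 0.98 × √(33/2) = 0.98 × 4.062 = 3.981.
z_β = 3.981 − 2.576 = 1.405.
Power = Φ(1.405) = 0.920.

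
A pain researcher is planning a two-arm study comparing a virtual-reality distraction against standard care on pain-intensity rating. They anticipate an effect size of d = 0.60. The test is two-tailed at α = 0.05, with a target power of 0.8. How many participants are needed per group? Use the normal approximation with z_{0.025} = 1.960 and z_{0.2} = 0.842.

n = 44 per group

For two independent groups with equal n: n = 2·((z_{α/2} + z_β) / d)².
z_{α/2} + z_β = 1.960 + 0.842 = 2.802.
n = 2 × (2.802 / 0.60)² = 2 × 4.670² = 2 × 21.81 = 43.6.
Round up to the next whole participant.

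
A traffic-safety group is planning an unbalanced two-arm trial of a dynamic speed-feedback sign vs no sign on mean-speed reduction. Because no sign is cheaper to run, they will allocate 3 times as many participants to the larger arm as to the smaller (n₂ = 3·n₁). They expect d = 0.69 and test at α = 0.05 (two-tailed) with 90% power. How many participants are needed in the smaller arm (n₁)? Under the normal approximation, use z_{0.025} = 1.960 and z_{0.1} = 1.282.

n₁ = 30

With allocation ratio k = n₂/n₁ = 3, Var(x̄₁−x̄₂) = σ²(1/n₁ + 1/(k·n₁)) = σ²·(k+1)/(k·n₁).
So n₁ = (1 + 1/k)·((z_{α/2} + z_β)/d)² = 1.333 × (3.242/0.69)².
n₁ = 1.333 × 22.08 = 29.4.
Round up: n₁ = 30, giving n₂ = 3 × 30 = 90.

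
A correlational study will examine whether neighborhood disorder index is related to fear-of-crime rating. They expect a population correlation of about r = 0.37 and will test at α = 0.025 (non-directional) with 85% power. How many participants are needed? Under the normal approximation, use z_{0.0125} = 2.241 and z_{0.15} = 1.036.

n = 75

Fisher's z: C = ½·ln((1+r)/(1−r)) = ½·ln(2.1746) = 0.3884.
n = ((z_{α/2} + z_β)/C)² + 3.
(2.241 + 1.036) / 0.3884 = 3.277 / 0.3884 = 8.437.
n = 8.437² + 3 = 71.19 + 3 = 74.2.
Round up.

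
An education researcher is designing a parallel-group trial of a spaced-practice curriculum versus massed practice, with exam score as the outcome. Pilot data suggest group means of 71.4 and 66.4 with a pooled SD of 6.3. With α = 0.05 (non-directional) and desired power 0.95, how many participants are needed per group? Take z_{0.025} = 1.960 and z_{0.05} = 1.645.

n = 42 per group

Cohen's d = |M₁ − M₂| / SD_pooled = |71.4 − 66.4| / 6.3 = 5.0 / 6.3 = 0.794.
For two independent groups with equal n: n = 2·((z_{α/2} + z_β) / d)².
z_{α/2} + z_β = 1.960 + 1.645 = 3.605.
n = 2 × (3.605 / 0.794)² = 2 × 4.540² = 2 × 20.61 = 41.2.
Round up to the next whole participant.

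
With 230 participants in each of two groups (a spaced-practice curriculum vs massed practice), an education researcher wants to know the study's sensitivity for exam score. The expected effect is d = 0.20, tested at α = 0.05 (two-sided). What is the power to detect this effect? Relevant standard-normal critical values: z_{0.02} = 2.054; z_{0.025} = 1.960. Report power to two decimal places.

For two equal groups, power = Φ(d·√(n/2) − z_{α/2}).
d·√(n/2) = 0.20 × √(230/2) = 0.20 × 10.724 = 2.145.
z_β = 2.145 − 1.960 = 0.185.
Power = Φ(0.185) = 0.573.

power ≈ 0.57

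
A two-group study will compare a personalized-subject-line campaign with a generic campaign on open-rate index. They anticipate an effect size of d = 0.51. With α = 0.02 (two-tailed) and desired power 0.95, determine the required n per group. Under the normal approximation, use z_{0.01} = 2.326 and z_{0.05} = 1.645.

For two independent groups with equal n: n = 2·((z_{α/2} + z_β) / d)².
z_{α/2} + z_β = 2.326 + 1.645 = 3.971.
n = 2 × (3.971 / 0.51)² = 2 × 7.786² = 2 × 60.63 = 121.3.
Round up to the next whole participant.

n = 122 per group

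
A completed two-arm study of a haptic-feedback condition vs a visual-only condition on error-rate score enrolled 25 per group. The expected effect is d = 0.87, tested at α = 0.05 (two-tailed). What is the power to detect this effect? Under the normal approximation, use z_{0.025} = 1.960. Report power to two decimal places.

power ≈ 0.87

For two equal groups, power = Φ(d·√(n/2) − z_{α/2}).
d·√(n/2) = 0.87 × √(25/2) = 0.87 × 3.536 = 3.076.
z_β = 3.076 − 1.960 = 1.116.
Power = Φ(1.116) = 0.868.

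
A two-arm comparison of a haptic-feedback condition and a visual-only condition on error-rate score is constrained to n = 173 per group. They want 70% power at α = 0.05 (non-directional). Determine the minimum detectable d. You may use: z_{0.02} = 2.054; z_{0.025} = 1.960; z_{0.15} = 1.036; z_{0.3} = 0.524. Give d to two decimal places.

d_min ≈ 0.27

For two independent groups of n = 173 each: d_min = (z_{α/2} + z_β)·√(2/n).
z-sum = 1.960 + 0.524 = 2.484.
d_min = 2.484 × √(2/173) = 2.484 × 0.1075 = 0.267.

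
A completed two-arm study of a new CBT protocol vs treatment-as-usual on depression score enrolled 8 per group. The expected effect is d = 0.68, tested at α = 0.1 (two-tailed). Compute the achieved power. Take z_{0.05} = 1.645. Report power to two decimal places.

power ≈ 0.39

For two equal groups, power = Φ(d·√(n/2) − z_{α/2}).
d·√(n/2) = 0.68 × √(8/2) = 0.68 × 2.000 = 1.360.
z_β = 1.360 − 1.645 = -0.285.
Power = Φ(-0.285) = 0.388.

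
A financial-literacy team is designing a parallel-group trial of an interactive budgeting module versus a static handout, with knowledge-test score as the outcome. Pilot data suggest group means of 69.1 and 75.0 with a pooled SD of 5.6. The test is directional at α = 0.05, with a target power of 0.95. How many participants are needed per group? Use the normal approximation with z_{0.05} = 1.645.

n = 20 per group

Cohen's d = |M₁ − M₂| / SD_pooled = |69.1 − 75.0| / 5.6 = 5.9 / 5.6 = 1.054.
For two independent groups with equal n: n = 2·((z_{α} + z_β) / d)².
z_{α} + z_β = 1.645 + 1.645 = 3.290.
n = 2 × (3.290 / 1.054)² = 2 × 3.121² = 2 × 9.74 = 19.5.
Round up to the next whole participant.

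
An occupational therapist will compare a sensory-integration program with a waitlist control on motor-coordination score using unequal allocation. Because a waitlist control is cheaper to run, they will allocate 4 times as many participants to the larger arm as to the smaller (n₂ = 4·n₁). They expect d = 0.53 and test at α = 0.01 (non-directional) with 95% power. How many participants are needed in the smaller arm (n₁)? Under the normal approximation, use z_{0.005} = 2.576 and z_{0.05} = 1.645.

n₁ = 80

With allocation ratio k = n₂/n₁ = 4, Var(x̄₁−x̄₂) = σ²(1/n₁ + 1/(k·n₁)) = σ²·(k+1)/(k·n₁).
So n₁ = (1 + 1/k)·((z_{α/2} + z_β)/d)² = 1.250 × (4.221/0.53)².
n₁ = 1.250 × 63.43 = 79.3.
Round up: n₁ = 80, giving n₂ = 4 × 80 = 320.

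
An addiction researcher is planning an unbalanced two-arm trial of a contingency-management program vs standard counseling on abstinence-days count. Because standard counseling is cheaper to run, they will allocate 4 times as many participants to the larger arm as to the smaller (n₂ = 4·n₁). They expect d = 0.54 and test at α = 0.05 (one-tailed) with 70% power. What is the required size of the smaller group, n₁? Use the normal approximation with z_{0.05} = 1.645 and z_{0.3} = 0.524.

n₁ = 21

With allocation ratio k = n₂/n₁ = 4, Var(x̄₁−x̄₂) = σ²(1/n₁ + 1/(k·n₁)) = σ²·(k+1)/(k·n₁).
So n₁ = (1 + 1/k)·((z_{α} + z_β)/d)² = 1.250 × (2.169/0.54)².
n₁ = 1.250 × 16.13 = 20.2.
Round up: n₁ = 21, giving n₂ = 4 × 21 = 84.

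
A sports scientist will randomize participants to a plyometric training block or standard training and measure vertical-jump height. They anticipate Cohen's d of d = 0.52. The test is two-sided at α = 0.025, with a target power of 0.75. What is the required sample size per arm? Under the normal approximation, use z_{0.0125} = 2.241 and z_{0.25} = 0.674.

For two independent groups with equal n: n = 2·((z_{α/2} + z_β) / d)².
z_{α/2} + z_β = 2.241 + 0.674 = 2.915.
n = 2 × (2.915 / 0.52)² = 2 × 5.606² = 2 × 31.42 = 62.8.
Round up to the next whole participant.

n = 63 per group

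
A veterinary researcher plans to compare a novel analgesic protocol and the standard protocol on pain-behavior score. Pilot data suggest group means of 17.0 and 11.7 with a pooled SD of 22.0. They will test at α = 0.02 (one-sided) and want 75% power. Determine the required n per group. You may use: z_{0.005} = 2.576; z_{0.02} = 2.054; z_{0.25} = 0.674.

Cohen's d = |M₁ − M₂| / SD_pooled = |17.0 − 11.7| / 22.0 = 5.3 / 22.0 = 0.241.
For two independent groups with equal n: n = 2·((z_{α} + z_β) / d)².
z_{α} + z_β = 2.054 + 0.674 = 2.728.
n = 2 × (2.728 / 0.241)² = 2 × 11.320² = 2 × 128.13 = 256.3.
Round up to the next whole participant.

n = 257 per group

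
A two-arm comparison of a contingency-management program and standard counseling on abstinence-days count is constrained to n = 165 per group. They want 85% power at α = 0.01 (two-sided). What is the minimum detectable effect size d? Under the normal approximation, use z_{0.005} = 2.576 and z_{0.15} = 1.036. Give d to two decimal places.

For two independent groups of n = 165 each: d_min = (z_{α/2} + z_β)·√(2/n).
z-sum = 2.576 + 1.036 = 3.612.
d_min = 3.612 × √(2/165) = 3.612 × 0.1101 = 0.398.

d_min ≈ 0.40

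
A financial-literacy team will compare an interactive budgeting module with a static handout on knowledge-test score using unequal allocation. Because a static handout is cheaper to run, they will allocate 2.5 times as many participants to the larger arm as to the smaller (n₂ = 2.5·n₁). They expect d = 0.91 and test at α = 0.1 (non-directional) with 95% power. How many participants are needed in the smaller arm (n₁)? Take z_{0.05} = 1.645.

With allocation ratio k = n₂/n₁ = 2.5, Var(x̄₁−x̄₂) = σ²(1/n₁ + 1/(k·n₁)) = σ²·(k+1)/(k·n₁).
So n₁ = (1 + 1/k)·((z_{α/2} + z_β)/d)² = 1.400 × (3.290/0.91)².
n₁ = 1.400 × 13.07 = 18.3.
Round up: n₁ = 19, giving n₂ = ⌈2.5 × 19⌉ = ⌈47.5⌉ = 48.

n₁ = 19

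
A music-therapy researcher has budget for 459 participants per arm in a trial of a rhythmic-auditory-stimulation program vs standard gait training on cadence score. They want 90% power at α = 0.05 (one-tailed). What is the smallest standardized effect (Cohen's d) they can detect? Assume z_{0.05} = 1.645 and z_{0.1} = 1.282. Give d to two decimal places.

d_min ≈ 0.19

For two independent groups of n = 459 each: d_min = (z_{α} + z_β)·√(2/n).
z-sum = 1.645 + 1.282 = 2.927.
d_min = 2.927 × √(2/459) = 2.927 × 0.0660 = 0.193.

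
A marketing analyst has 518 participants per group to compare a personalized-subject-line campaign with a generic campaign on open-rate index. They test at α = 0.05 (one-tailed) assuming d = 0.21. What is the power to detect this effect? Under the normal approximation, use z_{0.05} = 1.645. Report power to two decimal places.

power ≈ 0.96

For two equal groups, power = Φ(d·√(n/2) − z_{α}).
d·√(n/2) = 0.21 × √(518/2) = 0.21 × 16.093 = 3.380.
z_β = 3.380 − 1.645 = 1.735.
Power = Φ(1.735) = 0.959.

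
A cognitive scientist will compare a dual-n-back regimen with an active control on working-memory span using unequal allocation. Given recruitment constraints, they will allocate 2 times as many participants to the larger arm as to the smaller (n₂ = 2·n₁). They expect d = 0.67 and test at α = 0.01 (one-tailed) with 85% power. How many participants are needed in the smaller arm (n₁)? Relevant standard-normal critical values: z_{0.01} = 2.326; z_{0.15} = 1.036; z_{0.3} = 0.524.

n₁ = 38

With allocation ratio k = n₂/n₁ = 2, Var(x̄₁−x̄₂) = σ²(1/n₁ + 1/(k·n₁)) = σ²·(k+1)/(k·n₁).
So n₁ = (1 + 1/k)·((z_{α} + z_β)/d)² = 1.500 × (3.362/0.67)².
n₁ = 1.500 × 25.18 = 37.8.
Round up: n₁ = 38, giving n₂ = 2 × 38 = 76.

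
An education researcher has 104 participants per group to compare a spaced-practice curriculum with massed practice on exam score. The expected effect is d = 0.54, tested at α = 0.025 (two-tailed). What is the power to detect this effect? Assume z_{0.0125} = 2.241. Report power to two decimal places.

For two equal groups, power = Φ(d·√(n/2) − z_{α/2}).
d·√(n/2) = 0.54 × √(104/2) = 0.54 × 7.211 = 3.894.
z_β = 3.894 − 2.241 = 1.653.
Power = Φ(1.653) = 0.951.

power ≈ 0.95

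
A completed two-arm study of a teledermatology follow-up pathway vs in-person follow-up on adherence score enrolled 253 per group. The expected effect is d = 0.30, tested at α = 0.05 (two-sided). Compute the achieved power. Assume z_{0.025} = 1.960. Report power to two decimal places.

power ≈ 0.92

For two equal groups, power = Φ(d·√(n/2) − z_{α/2}).
d·√(n/2) = 0.30 × √(253/2) = 0.30 × 11.247 = 3.374.
z_β = 3.374 − 1.960 = 1.414.
Power = Φ(1.414) = 0.921.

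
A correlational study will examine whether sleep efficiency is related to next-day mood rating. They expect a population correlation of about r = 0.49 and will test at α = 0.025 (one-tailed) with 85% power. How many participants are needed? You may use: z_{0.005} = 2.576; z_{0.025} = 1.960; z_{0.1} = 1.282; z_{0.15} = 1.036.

Fisher's z: C = ½·ln((1+r)/(1−r)) = ½·ln(2.9216) = 0.5361.
n = ((z_{α} + z_β)/C)² + 3.
(1.960 + 1.036) / 0.5361 = 2.996 / 0.5361 = 5.589.
n = 5.589² + 3 = 31.23 + 3 = 34.2.
Round up.

n = 35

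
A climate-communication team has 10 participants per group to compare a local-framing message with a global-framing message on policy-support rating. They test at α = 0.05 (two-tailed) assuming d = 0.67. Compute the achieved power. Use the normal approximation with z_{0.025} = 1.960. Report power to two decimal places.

power ≈ 0.32

For two equal groups, power = Φ(d·√(n/2) − z_{α/2}).
d·√(n/2) = 0.67 × √(10/2) = 0.67 × 2.236 = 1.498.
z_β = 1.498 − 1.960 = -0.462.
Power = Φ(-0.462) = 0.322.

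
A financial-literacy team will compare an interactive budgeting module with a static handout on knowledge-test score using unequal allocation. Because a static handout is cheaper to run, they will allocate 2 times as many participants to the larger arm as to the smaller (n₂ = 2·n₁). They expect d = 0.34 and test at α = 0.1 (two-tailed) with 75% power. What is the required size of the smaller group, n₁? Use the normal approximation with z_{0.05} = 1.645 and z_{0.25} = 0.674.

n₁ = 70

With allocation ratio k = n₂/n₁ = 2, Var(x̄₁−x̄₂) = σ²(1/n₁ + 1/(k·n₁)) = σ²·(k+1)/(k·n₁).
So n₁ = (1 + 1/k)·((z_{α/2} + z_β)/d)² = 1.500 × (2.319/0.34)².
n₁ = 1.500 × 46.52 = 69.8.
Round up: n₁ = 70, giving n₂ = 2 × 70 = 140.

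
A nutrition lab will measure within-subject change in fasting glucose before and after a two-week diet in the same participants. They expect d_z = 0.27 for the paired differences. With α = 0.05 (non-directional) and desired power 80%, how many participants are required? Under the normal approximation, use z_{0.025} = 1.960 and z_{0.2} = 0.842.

For a paired (one-sample on differences) test: n = ((z_{α/2} + z_β) / d)².
z_{α/2} + z_β = 1.960 + 0.842 = 2.802.
n = (2.802 / 0.27)² = 10.378² = 107.70.
Round up.

n = 108 pairs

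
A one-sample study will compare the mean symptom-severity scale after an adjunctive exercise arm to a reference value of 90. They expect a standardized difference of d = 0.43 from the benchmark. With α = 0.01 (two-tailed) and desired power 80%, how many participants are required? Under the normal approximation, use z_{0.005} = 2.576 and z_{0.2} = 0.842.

n = 64

For a one-sample test: n = ((z_{α/2} + z_β) / d)².
z_{α/2} + z_β = 2.576 + 0.842 = 3.418.
n = (3.418 / 0.43)² = 7.949² = 63.18.
Round up.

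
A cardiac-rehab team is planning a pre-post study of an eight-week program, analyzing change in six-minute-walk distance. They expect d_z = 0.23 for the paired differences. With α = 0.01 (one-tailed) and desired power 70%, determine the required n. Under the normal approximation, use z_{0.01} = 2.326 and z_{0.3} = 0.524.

For a paired (one-sample on differences) test: n = ((z_{α} + z_β) / d)².
z_{α} + z_β = 2.326 + 0.524 = 2.850.
n = (2.850 / 0.23)² = 12.391² = 153.54.
Round up.

n = 154 pairs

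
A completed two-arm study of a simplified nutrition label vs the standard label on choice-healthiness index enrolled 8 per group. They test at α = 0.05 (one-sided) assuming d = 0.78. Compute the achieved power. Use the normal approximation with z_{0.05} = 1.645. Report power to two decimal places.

power ≈ 0.47

For two equal groups, power = Φ(d·√(n/2) − z_{α}).
d·√(n/2) = 0.78 × √(8/2) = 0.78 × 2.000 = 1.560.
z_β = 1.560 − 1.645 = -0.085.
Power = Φ(-0.085) = 0.466.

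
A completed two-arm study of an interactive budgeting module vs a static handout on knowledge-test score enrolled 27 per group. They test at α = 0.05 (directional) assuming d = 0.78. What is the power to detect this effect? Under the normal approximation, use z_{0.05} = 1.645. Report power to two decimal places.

For two equal groups, power = Φ(d·√(n/2) − z_{α}).
d·√(n/2) = 0.78 × √(27/2) = 0.78 × 3.674 = 2.866.
z_β = 2.866 − 1.645 = 1.221.
Power = Φ(1.221) = 0.889.

power ≈ 0.89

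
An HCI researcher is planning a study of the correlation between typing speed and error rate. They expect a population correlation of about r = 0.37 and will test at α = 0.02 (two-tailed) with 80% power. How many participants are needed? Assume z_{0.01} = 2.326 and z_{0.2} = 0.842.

n = 70

Fisher's z: C = ½·ln((1+r)/(1−r)) = ½·ln(2.1746) = 0.3884.
n = ((z_{α/2} + z_β)/C)² + 3.
(2.326 + 0.842) / 0.3884 = 3.168 / 0.3884 = 8.157.
n = 8.157² + 3 = 66.53 + 3 = 69.5.
Round up.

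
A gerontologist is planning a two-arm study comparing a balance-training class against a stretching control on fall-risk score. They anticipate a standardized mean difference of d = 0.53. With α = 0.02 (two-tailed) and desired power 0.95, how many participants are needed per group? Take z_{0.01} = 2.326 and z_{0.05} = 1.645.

For two independent groups with equal n: n = 2·((z_{α/2} + z_β) / d)².
z_{α/2} + z_β = 2.326 + 1.645 = 3.971.
n = 2 × (3.971 / 0.53)² = 2 × 7.492² = 2 × 56.14 = 112.3.
Round up to the next whole participant.

n = 113 per group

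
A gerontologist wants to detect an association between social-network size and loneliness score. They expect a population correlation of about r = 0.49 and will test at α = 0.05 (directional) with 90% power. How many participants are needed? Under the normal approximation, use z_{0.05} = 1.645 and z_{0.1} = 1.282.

n = 33

Fisher's z: C = ½·ln((1+r)/(1−r)) = ½·ln(2.9216) = 0.5361.
n = ((z_{α} + z_β)/C)² + 3.
(1.645 + 1.282) / 0.5361 = 2.927 / 0.5361 = 5.460.
n = 5.460² + 3 = 29.81 + 3 = 32.8.
Round up.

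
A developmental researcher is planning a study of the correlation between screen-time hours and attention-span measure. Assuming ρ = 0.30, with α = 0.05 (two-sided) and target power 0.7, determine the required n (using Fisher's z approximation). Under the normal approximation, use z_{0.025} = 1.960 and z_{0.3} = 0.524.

n = 68

Fisher's z: C = ½·ln((1+r)/(1−r)) = ½·ln(1.8571) = 0.3095.
n = ((z_{α/2} + z_β)/C)² + 3.
(1.960 + 0.524) / 0.3095 = 2.484 / 0.3095 = 8.026.
n = 8.026² + 3 = 64.41 + 3 = 67.4.
Round up.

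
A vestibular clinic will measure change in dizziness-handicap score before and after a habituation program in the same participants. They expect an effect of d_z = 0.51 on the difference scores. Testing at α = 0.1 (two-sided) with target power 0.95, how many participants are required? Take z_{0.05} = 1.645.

n = 42 pairs

For a paired (one-sample on differences) test: n = ((z_{α/2} + z_β) / d)².
z_{α/2} + z_β = 1.645 + 1.645 = 3.290.
n = (3.290 / 0.51)² = 6.451² = 41.62.
Round up.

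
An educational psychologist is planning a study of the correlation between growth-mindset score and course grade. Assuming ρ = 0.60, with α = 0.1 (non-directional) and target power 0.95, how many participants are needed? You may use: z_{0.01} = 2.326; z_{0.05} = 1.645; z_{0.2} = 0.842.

n = 26

Fisher's z: C = ½·ln((1+r)/(1−r)) = ½·ln(4.0000) = 0.6931.
n = ((z_{α/2} + z_β)/C)² + 3.
(1.645 + 1.645) / 0.6931 = 3.290 / 0.6931 = 4.747.
n = 4.747² + 3 = 22.53 + 3 = 25.5.
Round up.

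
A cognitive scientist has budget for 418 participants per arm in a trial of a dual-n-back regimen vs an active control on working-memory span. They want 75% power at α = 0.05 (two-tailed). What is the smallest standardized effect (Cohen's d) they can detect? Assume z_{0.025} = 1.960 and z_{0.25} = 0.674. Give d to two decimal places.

For two independent groups of n = 418 each: d_min = (z_{α/2} + z_β)·√(2/n).
z-sum = 1.960 + 0.674 = 2.634.
d_min = 2.634 × √(2/418) = 2.634 × 0.0692 = 0.182.

d_min ≈ 0.18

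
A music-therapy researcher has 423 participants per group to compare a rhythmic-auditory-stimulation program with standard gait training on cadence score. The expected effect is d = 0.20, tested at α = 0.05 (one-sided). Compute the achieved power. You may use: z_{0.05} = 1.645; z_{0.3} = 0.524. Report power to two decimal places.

For two equal groups, power = Φ(d·√(n/2) − z_{α}).
d·√(n/2) = 0.20 × √(423/2) = 0.20 × 14.543 = 2.909.
z_β = 2.909 − 1.645 = 1.264.
Power = Φ(1.264) = 0.897.

power ≈ 0.90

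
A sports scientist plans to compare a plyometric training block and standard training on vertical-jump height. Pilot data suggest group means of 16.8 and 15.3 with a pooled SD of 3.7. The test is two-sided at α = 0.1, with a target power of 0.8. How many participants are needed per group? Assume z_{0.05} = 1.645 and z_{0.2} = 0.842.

Cohen's d = |M₁ − M₂| / SD_pooled = |16.8 − 15.3| / 3.7 = 1.5 / 3.7 = 0.405.
For two independent groups with equal n: n = 2·((z_{α/2} + z_β) / d)².
z_{α/2} + z_β = 1.645 + 0.842 = 2.487.
n = 2 × (2.487 / 0.405)² = 2 × 6.141² = 2 × 37.71 = 75.4.
Round up to the next whole participant.

n = 76 per group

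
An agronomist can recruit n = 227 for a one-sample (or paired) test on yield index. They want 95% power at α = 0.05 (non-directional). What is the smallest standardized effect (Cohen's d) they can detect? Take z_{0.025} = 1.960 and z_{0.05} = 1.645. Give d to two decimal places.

d_min ≈ 0.24

For a single sample (or paired design) of n = 227: d_min = (z_{α/2} + z_β)/√n.
z-sum = 1.960 + 1.645 = 3.605.
d_min = 3.605 / √227 = 3.605 / 15.067 = 0.239.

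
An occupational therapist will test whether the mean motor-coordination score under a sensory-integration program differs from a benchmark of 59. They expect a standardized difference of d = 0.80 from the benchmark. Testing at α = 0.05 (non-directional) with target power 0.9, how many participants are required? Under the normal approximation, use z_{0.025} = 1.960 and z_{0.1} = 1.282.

For a one-sample test: n = ((z_{α/2} + z_β) / d)².
z_{α/2} + z_β = 1.960 + 1.282 = 3.242.
n = (3.242 / 0.80)² = 4.052² = 16.42.
Round up.

n = 17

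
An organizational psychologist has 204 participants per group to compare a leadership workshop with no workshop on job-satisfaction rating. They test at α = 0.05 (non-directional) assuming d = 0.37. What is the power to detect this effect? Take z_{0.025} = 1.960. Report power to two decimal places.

For two equal groups, power = Φ(d·√(n/2) − z_{α/2}).
d·√(n/2) = 0.37 × √(204/2) = 0.37 × 10.100 = 3.737.
z_β = 3.737 − 1.960 = 1.777.
Power = Φ(1.777) = 0.962.

power ≈ 0.96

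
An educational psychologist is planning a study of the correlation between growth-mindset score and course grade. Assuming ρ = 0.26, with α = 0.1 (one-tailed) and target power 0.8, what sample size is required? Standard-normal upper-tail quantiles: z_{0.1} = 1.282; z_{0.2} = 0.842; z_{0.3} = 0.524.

n = 67

Fisher's z: C = ½·ln((1+r)/(1−r)) = ½·ln(1.7027) = 0.2661.
n = ((z_{α} + z_β)/C)² + 3.
(1.282 + 0.842) / 0.2661 = 2.124 / 0.2661 = 7.982.
n = 7.982² + 3 = 63.71 + 3 = 66.7.
Round up.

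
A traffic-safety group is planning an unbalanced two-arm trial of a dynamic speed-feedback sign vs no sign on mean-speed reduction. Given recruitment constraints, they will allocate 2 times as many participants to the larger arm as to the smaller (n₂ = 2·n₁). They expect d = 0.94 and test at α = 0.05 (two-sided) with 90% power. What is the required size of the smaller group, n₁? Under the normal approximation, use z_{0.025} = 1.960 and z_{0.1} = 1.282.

With allocation ratio k = n₂/n₁ = 2, Var(x̄₁−x̄₂) = σ²(1/n₁ + 1/(k·n₁)) = σ²·(k+1)/(k·n₁).
So n₁ = (1 + 1/k)·((z_{α/2} + z_β)/d)² = 1.500 × (3.242/0.94)².
n₁ = 1.500 × 11.90 = 17.8.
Round up: n₁ = 18, giving n₂ = 2 × 18 = 36.

n₁ = 18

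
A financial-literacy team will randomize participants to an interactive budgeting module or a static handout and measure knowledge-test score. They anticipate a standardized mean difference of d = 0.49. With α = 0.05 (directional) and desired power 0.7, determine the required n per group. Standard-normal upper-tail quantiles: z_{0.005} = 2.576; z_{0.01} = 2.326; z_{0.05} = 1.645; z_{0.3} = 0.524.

For two independent groups with equal n: n = 2·((z_{α} + z_β) / d)².
z_{α} + z_β = 1.645 + 0.524 = 2.169.
n = 2 × (2.169 / 0.49)² = 2 × 4.427² = 2 × 19.59 = 39.2.
Round up to the next whole participant.

n = 40 per group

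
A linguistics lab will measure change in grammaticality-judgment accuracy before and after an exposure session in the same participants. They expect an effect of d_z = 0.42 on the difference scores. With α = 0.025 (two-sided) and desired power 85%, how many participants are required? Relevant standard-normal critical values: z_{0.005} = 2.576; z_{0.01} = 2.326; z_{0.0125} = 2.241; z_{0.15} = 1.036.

For a paired (one-sample on differences) test: n = ((z_{α/2} + z_β) / d)².
z_{α/2} + z_β = 2.241 + 1.036 = 3.277.
n = (3.277 / 0.42)² = 7.802² = 60.88.
Round up.

n = 61 pairs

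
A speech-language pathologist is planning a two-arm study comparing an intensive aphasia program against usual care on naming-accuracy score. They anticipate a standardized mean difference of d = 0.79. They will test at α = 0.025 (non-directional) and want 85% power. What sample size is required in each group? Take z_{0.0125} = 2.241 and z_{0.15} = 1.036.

n = 35 per group

For two independent groups with equal n: n = 2·((z_{α/2} + z_β) / d)².
z_{α/2} + z_β = 2.241 + 1.036 = 3.277.
n = 2 × (3.277 / 0.79)² = 2 × 4.148² = 2 × 17.21 = 34.4.
Round up to the next whole participant.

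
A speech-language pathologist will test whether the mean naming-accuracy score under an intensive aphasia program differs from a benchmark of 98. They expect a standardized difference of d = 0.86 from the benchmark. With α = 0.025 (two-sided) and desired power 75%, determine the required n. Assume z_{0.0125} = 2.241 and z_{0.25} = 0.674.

n = 12

For a one-sample test: n = ((z_{α/2} + z_β) / d)².
z_{α/2} + z_β = 2.241 + 0.674 = 2.915.
n = (2.915 / 0.86)² = 3.390² = 11.49.
Round up.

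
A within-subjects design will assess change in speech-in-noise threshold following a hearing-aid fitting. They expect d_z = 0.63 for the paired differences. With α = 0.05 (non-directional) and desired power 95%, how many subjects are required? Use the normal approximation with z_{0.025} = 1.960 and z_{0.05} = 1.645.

n = 33 pairs

For a paired (one-sample on differences) test: n = ((z_{α/2} + z_β) / d)².
z_{α/2} + z_β = 1.960 + 1.645 = 3.605.
n = (3.605 / 0.63)² = 5.722² = 32.74.
Round up.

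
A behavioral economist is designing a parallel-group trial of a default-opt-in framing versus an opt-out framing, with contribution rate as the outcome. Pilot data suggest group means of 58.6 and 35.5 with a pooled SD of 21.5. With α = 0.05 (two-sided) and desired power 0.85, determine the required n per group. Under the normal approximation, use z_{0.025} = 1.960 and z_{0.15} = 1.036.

n = 16 per group

Cohen's d = |M₁ − M₂| / SD_pooled = |58.6 − 35.5| / 21.5 = 23.1 / 21.5 = 1.074.
For two independent groups with equal n: n = 2·((z_{α/2} + z_β) / d)².
z_{α/2} + z_β = 1.960 + 1.036 = 2.996.
n = 2 × (2.996 / 1.074)² = 2 × 2.790² = 2 × 7.78 = 15.6.
Round up to the next whole participant.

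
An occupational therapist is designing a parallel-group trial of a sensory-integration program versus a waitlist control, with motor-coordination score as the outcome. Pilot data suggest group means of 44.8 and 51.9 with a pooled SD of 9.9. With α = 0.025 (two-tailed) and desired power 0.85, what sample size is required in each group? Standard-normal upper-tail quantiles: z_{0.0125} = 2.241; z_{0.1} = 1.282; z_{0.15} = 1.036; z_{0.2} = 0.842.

Cohen's d = |M₁ − M₂| / SD_pooled = |44.8 − 51.9| / 9.9 = 7.1 / 9.9 = 0.717.
For two independent groups with equal n: n = 2·((z_{α/2} + z_β) / d)².
z_{α/2} + z_β = 2.241 + 1.036 = 3.277.
n = 2 × (3.277 / 0.717)² = 2 × 4.570² = 2 × 20.89 = 41.8.
Round up to the next whole participant.

n = 42 per group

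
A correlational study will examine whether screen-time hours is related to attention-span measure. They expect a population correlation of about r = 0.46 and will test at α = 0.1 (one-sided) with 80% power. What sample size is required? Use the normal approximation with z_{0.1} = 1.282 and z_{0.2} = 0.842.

Fisher's z: C = ½·ln((1+r)/(1−r)) = ½·ln(2.7037) = 0.4973.
n = ((z_{α} + z_β)/C)² + 3.
(1.282 + 0.842) / 0.4973 = 2.124 / 0.4973 = 4.271.
n = 4.271² + 3 = 18.24 + 3 = 21.2.
Round up.

n = 22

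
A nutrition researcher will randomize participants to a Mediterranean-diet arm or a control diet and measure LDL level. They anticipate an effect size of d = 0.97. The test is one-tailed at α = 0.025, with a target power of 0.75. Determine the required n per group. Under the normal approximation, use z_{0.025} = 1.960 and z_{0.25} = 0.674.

For two independent groups with equal n: n = 2·((z_{α} + z_β) / d)².
z_{α} + z_β = 1.960 + 0.674 = 2.634.
n = 2 × (2.634 / 0.97)² = 2 × 2.715² = 2 × 7.37 = 14.7.
Round up to the next whole participant.

n = 15 per group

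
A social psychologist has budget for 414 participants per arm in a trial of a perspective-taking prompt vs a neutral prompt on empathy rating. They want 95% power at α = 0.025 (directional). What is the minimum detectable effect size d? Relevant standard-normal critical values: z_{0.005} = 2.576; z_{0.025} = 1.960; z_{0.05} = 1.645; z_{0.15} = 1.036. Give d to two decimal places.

d_min ≈ 0.25

For two independent groups of n = 414 each: d_min = (z_{α} + z_β)·√(2/n).
z-sum = 1.960 + 1.645 = 3.605.
d_min = 3.605 × √(2/414) = 3.605 × 0.0695 = 0.251.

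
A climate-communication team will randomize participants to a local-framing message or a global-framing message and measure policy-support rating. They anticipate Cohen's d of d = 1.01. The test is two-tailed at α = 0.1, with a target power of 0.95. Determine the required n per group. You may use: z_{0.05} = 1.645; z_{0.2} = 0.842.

n = 22 per group

For two independent groups with equal n: n = 2·((z_{α/2} + z_β) / d)².
z_{α/2} + z_β = 1.645 + 1.645 = 3.290.
n = 2 × (3.290 / 1.01)² = 2 × 3.257² = 2 × 10.61 = 21.2.
Round up to the next whole participant.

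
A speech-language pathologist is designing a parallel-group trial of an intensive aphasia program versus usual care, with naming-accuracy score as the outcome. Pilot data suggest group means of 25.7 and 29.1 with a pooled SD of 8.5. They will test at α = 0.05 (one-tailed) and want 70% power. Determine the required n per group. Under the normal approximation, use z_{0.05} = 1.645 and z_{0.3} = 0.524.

n = 59 per group

Cohen's d = |M₁ − M₂| / SD_pooled = |25.7 − 29.1| / 8.5 = 3.4 / 8.5 = 0.400.
For two independent groups with equal n: n = 2·((z_{α} + z_β) / d)².
z_{α} + z_β = 1.645 + 0.524 = 2.169.
n = 2 × (2.169 / 0.400)² = 2 × 5.422² = 2 × 29.40 = 58.8.
Round up to the next whole participant.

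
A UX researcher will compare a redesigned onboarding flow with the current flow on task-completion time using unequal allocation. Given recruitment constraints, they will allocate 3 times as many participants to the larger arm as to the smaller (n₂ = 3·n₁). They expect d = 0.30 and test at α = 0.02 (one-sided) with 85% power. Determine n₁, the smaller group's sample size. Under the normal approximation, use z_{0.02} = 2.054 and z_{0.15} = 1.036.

With allocation ratio k = n₂/n₁ = 3, Var(x̄₁−x̄₂) = σ²(1/n₁ + 1/(k·n₁)) = σ²·(k+1)/(k·n₁).
So n₁ = (1 + 1/k)·((z_{α} + z_β)/d)² = 1.333 × (3.090/0.30)².
n₁ = 1.333 × 106.09 = 141.5.
Round up: n₁ = 142, giving n₂ = 3 × 142 = 426.

n₁ = 142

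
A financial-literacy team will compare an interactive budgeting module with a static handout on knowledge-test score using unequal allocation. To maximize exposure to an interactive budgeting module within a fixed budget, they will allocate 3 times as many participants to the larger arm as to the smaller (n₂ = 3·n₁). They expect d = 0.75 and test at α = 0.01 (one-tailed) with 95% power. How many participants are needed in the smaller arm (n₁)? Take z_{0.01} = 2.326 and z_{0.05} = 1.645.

With allocation ratio k = n₂/n₁ = 3, Var(x̄₁−x̄₂) = σ²(1/n₁ + 1/(k·n₁)) = σ²·(k+1)/(k·n₁).
So n₁ = (1 + 1/k)·((z_{α} + z_β)/d)² = 1.333 × (3.971/0.75)².
n₁ = 1.333 × 28.03 = 37.4.
Round up: n₁ = 38, giving n₂ = 3 × 38 = 114.

n₁ = 38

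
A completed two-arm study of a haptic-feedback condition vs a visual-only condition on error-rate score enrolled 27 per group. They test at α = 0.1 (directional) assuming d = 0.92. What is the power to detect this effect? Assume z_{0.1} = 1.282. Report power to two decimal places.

power ≈ 0.98

For two equal groups, power = Φ(d·√(n/2) − z_{α}).
d·√(n/2) = 0.92 × √(27/2) = 0.92 × 3.674 = 3.380.
z_β = 3.380 − 1.282 = 2.098.
Power = Φ(2.098) = 0.982.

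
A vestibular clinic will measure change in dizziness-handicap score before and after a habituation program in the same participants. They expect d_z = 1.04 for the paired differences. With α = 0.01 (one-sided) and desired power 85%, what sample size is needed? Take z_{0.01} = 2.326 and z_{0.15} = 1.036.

For a paired (one-sample on differences) test: n = ((z_{α} + z_β) / d)².
z_{α} + z_β = 2.326 + 1.036 = 3.362.
n = (3.362 / 1.04)² = 3.233² = 10.45.
Round up.

n = 11 pairs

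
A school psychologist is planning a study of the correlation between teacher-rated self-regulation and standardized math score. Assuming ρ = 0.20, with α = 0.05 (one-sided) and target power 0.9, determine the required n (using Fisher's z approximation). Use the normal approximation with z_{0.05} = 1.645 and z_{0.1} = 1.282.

Fisher's z: C = ½·ln((1+r)/(1−r)) = ½·ln(1.5000) = 0.2027.
n = ((z_{α} + z_β)/C)² + 3.
(1.645 + 1.282) / 0.2027 = 2.927 / 0.2027 = 14.440.
n = 14.440² + 3 = 208.52 + 3 = 211.5.
Round up.

n = 212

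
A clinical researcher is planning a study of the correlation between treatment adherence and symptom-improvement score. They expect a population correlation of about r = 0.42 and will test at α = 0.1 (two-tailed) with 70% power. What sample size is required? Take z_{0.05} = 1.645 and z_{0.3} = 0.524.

Fisher's z: C = ½·ln((1+r)/(1−r)) = ½·ln(2.4483) = 0.4477.
n = ((z_{α/2} + z_β)/C)² + 3.
(1.645 + 0.524) / 0.4477 = 2.169 / 0.4477 = 4.845.
n = 4.845² + 3 = 23.47 + 3 = 26.5.
Round up.

n = 27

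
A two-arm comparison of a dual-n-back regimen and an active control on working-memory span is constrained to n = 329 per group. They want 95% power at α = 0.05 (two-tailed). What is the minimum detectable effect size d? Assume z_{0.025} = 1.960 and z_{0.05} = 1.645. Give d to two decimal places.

For two independent groups of n = 329 each: d_min = (z_{α/2} + z_β)·√(2/n).
z-sum = 1.960 + 1.645 = 3.605.
d_min = 3.605 × √(2/329) = 3.605 × 0.0780 = 0.281.

d_min ≈ 0.28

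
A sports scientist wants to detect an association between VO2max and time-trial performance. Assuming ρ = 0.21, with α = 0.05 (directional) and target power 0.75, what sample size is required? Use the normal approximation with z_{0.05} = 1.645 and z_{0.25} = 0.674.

n = 122

Fisher's z: C = ½·ln((1+r)/(1−r)) = ½·ln(1.5316) = 0.2132.
n = ((z_{α} + z_β)/C)² + 3.
(1.645 + 0.674) / 0.2132 = 2.319 / 0.2132 = 10.877.
n = 10.877² + 3 = 118.31 + 3 = 121.3.
Round up.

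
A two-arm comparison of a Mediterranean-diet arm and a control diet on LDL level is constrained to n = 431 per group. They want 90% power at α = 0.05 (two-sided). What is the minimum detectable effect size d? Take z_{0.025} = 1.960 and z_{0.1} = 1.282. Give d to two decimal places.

For two independent groups of n = 431 each: d_min = (z_{α/2} + z_β)·√(2/n).
z-sum = 1.960 + 1.282 = 3.242.
d_min = 3.242 × √(2/431) = 3.242 × 0.0681 = 0.221.

d_min ≈ 0.22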